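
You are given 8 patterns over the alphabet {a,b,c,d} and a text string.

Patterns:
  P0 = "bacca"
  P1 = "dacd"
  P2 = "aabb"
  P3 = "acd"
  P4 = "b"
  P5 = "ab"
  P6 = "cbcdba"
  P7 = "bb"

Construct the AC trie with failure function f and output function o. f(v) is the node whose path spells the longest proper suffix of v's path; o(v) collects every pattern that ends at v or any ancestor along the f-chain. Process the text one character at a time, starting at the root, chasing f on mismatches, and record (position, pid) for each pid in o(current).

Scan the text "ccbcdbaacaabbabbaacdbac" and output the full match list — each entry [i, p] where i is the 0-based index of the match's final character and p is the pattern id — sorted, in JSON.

Construct AC machine:
Trie nodes:
  n0 'ε': a→10 b→1 c→17 d→6
  n1 'b': a→2 b→23  ←P4
  n2 'ba': c→3
  n3 'bac': c→4
  n4 'bacc': a→5
  n5 'bacca': ·  ←P0
  n6 'd': a→7
  n7 'da': c→8
  n8 'dac': d→9
  n9 'dacd': ·  ←P1
  n10 'a': a→11 b→16 c→14
  n11 'aa': b→12
  n12 'aab': b→13
  n13 'aabb': ·  ←P2
  n14 'ac': d→15
  n15 'acd': ·  ←P3
  n16 'ab': ·  ←P5
  n17 'c': b→18
  n18 'cb': c→19
  n19 'cbc': d→20
  n20 'cbcd': b→21
  n21 'cbcdb': a→22
  n22 'cbcdba': ·  ←P6
  n23 'bb': ·  ←P7

BFS fail/out derivation:
  fail(1) 'b': from fail(0)=0 chase 'b': 0 ⇒ 0;  out={4}∪out(0)={4}
  fail(6) 'd': from fail(0)=0 chase 'd': 0 ⇒ 0;  out=∅∪out(0)=∅
  fail(10) 'a': from fail(0)=0 chase 'a': 0 ⇒ 0;  out=∅∪out(0)=∅
  fail(17) 'c': from fail(0)=0 chase 'c': 0 ⇒ 0;  out=∅∪out(0)=∅
  fail(2) 'ba': from fail(1)=0 chase 'a': 0 ⇒ 10;  out=∅∪out(10)=∅
  fail(7) 'da': from fail(6)=0 chase 'a': 0 ⇒ 10;  out=∅∪out(10)=∅
  fail(11) 'aa': from fail(10)=0 chase 'a': 0 ⇒ 10;  out=∅∪out(10)=∅
  fail(14) 'ac': from fail(10)=0 chase 'c': 0 ⇒ 17;  out=∅∪out(17)=∅
  fail(16) 'ab': from fail(10)=0 chase 'b': 0 ⇒ 1;  out={5}∪out(1)={4,5}
  fail(18) 'cb': from fail(17)=0 chase 'b': 0 ⇒ 1;  out=∅∪out(1)={4}
  fail(23) 'bb': from fail(1)=0 chase 'b': 0 ⇒ 1;  out={7}∪out(1)={4,7}
  fail(3) 'bac': from fail(2)=10 chase 'c': 10 ⇒ 14;  out=∅∪out(14)=∅
  fail(8) 'dac': from fail(7)=10 chase 'c': 10 ⇒ 14;  out=∅∪out(14)=∅
  fail(12) 'aab': from fail(11)=10 chase 'b': 10 ⇒ 16;  out=∅∪out(16)={4,5}
  fail(15) 'acd': from fail(14)=17 chase 'd': 17→0 ⇒ 6;  out={3}∪out(6)={3}
  fail(19) 'cbc': from fail(18)=1 chase 'c': 1→0 ⇒ 17;  out=∅∪out(17)=∅
  fail(4) 'bacc': from fail(3)=14 chase 'c': 14→17→0 ⇒ 17;  out=∅∪out(17)=∅
  fail(9) 'dacd': from fail(8)=14 chase 'd': 14 ⇒ 15;  out={1}∪out(15)={1,3}
  fail(13) 'aabb': from fail(12)=16 chase 'b': 16→1 ⇒ 23;  out={2}∪out(23)={2,4,7}
  fail(20) 'cbcd': from fail(19)=17 chase 'd': 17→0 ⇒ 6;  out=∅∪out(6)=∅
  fail(5) 'bacca': from fail(4)=17 chase 'a': 17→0 ⇒ 10;  out={0}∪out(10)={0}
  fail(21) 'cbcdb': from fail(20)=6 chase 'b': 6→0 ⇒ 1;  out=∅∪out(1)={4}
  fail(22) 'cbcdba': from fail(21)=1 chase 'a': 1 ⇒ 2;  out={6}∪out(2)={6}

Run:
[0] read 'c'  n0⇒n17
[1] read 'c'  n17⇒n17 ·f
[2] read 'b'  n17⇒n18  ** P4@[2:2]
[3] read 'c'  n18⇒n19
[4] read 'd'  n19⇒n20
[5] read 'b'  n20⇒n21  ** P4@[5:5]
[6] read 'a'  n21⇒n22  ** P6@[1:6]
[7] read 'a'  n22⇒n11 ·f
[8] read 'c'  n11⇒n14 ·f
[9] read 'a'  n14⇒n10 ·f
[10] read 'a'  n10⇒n11
[11] read 'b'  n11⇒n12  ** P4@[11:11],P5@[10:11]
[12] read 'b'  n12⇒n13  ** P2@[9:12],P4@[12:12],P7@[11:12]
[13] read 'a'  n13⇒n2 ·f
[14] read 'b'  n2⇒n16 ·f  ** P4@[14:14],P5@[13:14]
[15] read 'b'  n16⇒n23 ·f  ** P4@[15:15],P7@[14:15]
[16] read 'a'  n23⇒n2 ·f
[17] read 'a'  n2⇒n11 ·f
[18] read 'c'  n11⇒n14 ·f
[19] read 'd'  n14⇒n15  ** P3@[17:19]
[20] read 'b'  n15⇒n1 ·f  ** P4@[20:20]
[21] read 'a'  n1⇒n2
[22] read 'c'  n2⇒n3

Result: [[2,4],[5,4],[6,6],[11,4],[11,5],[12,2],[12,4],[12,7],[14,4],[14,5],[15,4],[15,7],[19,3],[20,4]]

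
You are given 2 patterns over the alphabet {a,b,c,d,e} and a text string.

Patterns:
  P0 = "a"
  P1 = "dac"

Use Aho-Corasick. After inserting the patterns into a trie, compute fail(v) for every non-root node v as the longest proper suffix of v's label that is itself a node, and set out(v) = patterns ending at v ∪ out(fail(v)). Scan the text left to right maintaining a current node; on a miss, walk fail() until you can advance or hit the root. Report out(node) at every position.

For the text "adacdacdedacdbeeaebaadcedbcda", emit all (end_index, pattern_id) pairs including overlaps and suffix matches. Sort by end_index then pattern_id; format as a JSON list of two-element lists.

Build:
Trie (insert patterns):
  0='ε' goto a→1 d→2
  1='a' goto ·  [P0 ends]
  2='d' goto a→3
  3='da' goto c→4
  4='dac' goto ·  [P1 ends]

Failure links (BFS by depth):
  n1('a'): parent n0 fail=0; on 'a' 0 → fail=0;  out {0}∪∅={0}
  n2('d'): parent n0 fail=0; on 'd' 0 → fail=0;  out ∅∪∅=∅
  n3('da'): parent n2 fail=0; on 'a' 0 → fail=1;  out ∅∪{0}={0}
  n4('dac'): parent n3 fail=1; on 'c' 1→0 → fail=0;  out {1}∪∅={1}

Scan:
i=0 'a': node 0→1  emit P0@[0:0]
i=1 'd': node 1→2 ·f
i=2 'a': node 2→3  emit P0@[2:2]
i=3 'c': node 3→4  emit P1@[1:3]
i=4 'd': node 4→2 ·f
i=5 'a': node 2→3  emit P0@[5:5]
i=6 'c': node 3→4  emit P1@[4:6]
i=7 'd': node 4→2 ·f
i=8 'e': node 2→0 ·f
i=9 'd': node 0→2
i=10 'a': node 2→3  emit P0@[10:10]
i=11 'c': node 3→4  emit P1@[9:11]
i=12 'd': node 4→2 ·f
i=13 'b': node 2→0 ·f
i=14 'e': node 0→0
i=15 'e': node 0→0
i=16 'a': node 0→1  emit P0@[16:16]
i=17 'e': node 1→0 ·f
i=18 'b': node 0→0
i=19 'a': node 0→1  emit P0@[19:19]
i=20 'a': node 1→1 ·f  emit P0@[20:20]
i=21 'd': node 1→2 ·f
i=22 'c': node 2→0 ·f
i=23 'e': node 0→0
i=24 'd': node 0→2
i=25 'b': node 2→0 ·f
i=26 'c': node 0→0
i=27 'd': node 0→2
i=28 'a': node 2→3  emit P0@[28:28]

Matches: [[0,0],[2,0],[3,1],[5,0],[6,1],[10,0],[11,1],[16,0],[19,0],[20,0],[28,0]]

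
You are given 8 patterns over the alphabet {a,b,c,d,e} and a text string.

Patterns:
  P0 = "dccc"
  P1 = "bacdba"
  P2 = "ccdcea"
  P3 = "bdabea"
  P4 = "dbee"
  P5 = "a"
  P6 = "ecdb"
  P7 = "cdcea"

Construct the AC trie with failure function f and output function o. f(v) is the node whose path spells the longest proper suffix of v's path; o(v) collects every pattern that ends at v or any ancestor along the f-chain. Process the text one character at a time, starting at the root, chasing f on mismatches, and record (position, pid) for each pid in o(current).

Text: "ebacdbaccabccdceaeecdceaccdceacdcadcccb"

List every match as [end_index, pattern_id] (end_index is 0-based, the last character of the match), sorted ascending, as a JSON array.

Build automaton:
Trie (insert patterns):
  n0 'ε': a→25 b→5 c→11 d→1 e→26
  n1 'd': b→22 c→2
  n2 'dc': c→3
  n3 'dcc': c→4
  n4 'dccc': ·  ←P0
  n5 'b': a→6 d→17
  n6 'ba': c→7
  n7 'bac': d→8
  n8 'bacd': b→9
  n9 'bacdb': a→10
  n10 'bacdba': ·  ←P1
  n11 'c': c→12 d→30
  n12 'cc': d→13
  n13 'ccd': c→14
  n14 'ccdc': e→15
  n15 'ccdce': a→16
  n16 'ccdcea': ·  ←P2
  n17 'bd': a→18
  n18 'bda': b→19
  n19 'bdab': e→20
  n20 'bdabe': a→21
  n21 'bdabea': ·  ←P3
  n22 'db': e→23
  n23 'dbe': e→24
  n24 'dbee': ·  ←P4
  n25 'a': ·  ←P5
  n26 'e': c→27
  n27 'ec': d→28
  n28 'ecd': b→29
  n29 'ecdb': ·  ←P6
  n30 'cd': c→31
  n31 'cdc': e→32
  n32 'cdce': a→33
  n33 'cdcea': ·  ←P7

BFS fail/out derivation:
  fail(1) 'd': from fail(0)=0 chase 'd': 0 ⇒ 0;  out=∅∪out(0)=∅
  fail(5) 'b': from fail(0)=0 chase 'b': 0 ⇒ 0;  out=∅∪out(0)=∅
  fail(11) 'c': from fail(0)=0 chase 'c': 0 ⇒ 0;  out=∅∪out(0)=∅
  fail(25) 'a': from fail(0)=0 chase 'a': 0 ⇒ 0;  out={5}∪out(0)={5}
  fail(26) 'e': from fail(0)=0 chase 'e': 0 ⇒ 0;  out=∅∪out(0)=∅
  fail(2) 'dc': from fail(1)=0 chase 'c': 0 ⇒ 11;  out=∅∪out(11)=∅
  fail(6) 'ba': from fail(5)=0 chase 'a': 0 ⇒ 25;  out=∅∪out(25)={5}
  fail(12) 'cc': from fail(11)=0 chase 'c': 0 ⇒ 11;  out=∅∪out(11)=∅
  fail(17) 'bd': from fail(5)=0 chase 'd': 0 ⇒ 1;  out=∅∪out(1)=∅
  fail(22) 'db': from fail(1)=0 chase 'b': 0 ⇒ 5;  out=∅∪out(5)=∅
  fail(27) 'ec': from fail(26)=0 chase 'c': 0 ⇒ 11;  out=∅∪out(11)=∅
  fail(30) 'cd': from fail(11)=0 chase 'd': 0 ⇒ 1;  out=∅∪out(1)=∅
  fail(3) 'dcc': from fail(2)=11 chase 'c': 11 ⇒ 12;  out=∅∪out(12)=∅
  fail(7) 'bac': from fail(6)=25 chase 'c': 25→0 ⇒ 11;  out=∅∪out(11)=∅
  fail(13) 'ccd': from fail(12)=11 chase 'd': 11 ⇒ 30;  out=∅∪out(30)=∅
  fail(18) 'bda': from fail(17)=1 chase 'a': 1→0 ⇒ 25;  out=∅∪out(25)={5}
  fail(23) 'dbe': from fail(22)=5 chase 'e': 5→0 ⇒ 26;  out=∅∪out(26)=∅
  fail(28) 'ecd': from fail(27)=11 chase 'd': 11 ⇒ 30;  out=∅∪out(30)=∅
  fail(31) 'cdc': from fail(30)=1 chase 'c': 1 ⇒ 2;  out=∅∪out(2)=∅
  fail(4) 'dccc': from fail(3)=12 chase 'c': 12→11 ⇒ 12;  out={0}∪out(12)={0}
  fail(8) 'bacd': from fail(7)=11 chase 'd': 11 ⇒ 30;  out=∅∪out(30)=∅
  fail(14) 'ccdc': from fail(13)=30 chase 'c': 30 ⇒ 31;  out=∅∪out(31)=∅
  fail(19) 'bdab': from fail(18)=25 chase 'b': 25→0 ⇒ 5;  out=∅∪out(5)=∅
  fail(24) 'dbee': from fail(23)=26 chase 'e': 26→0 ⇒ 26;  out={4}∪out(26)={4}
  fail(29) 'ecdb': from fail(28)=30 chase 'b': 30→1 ⇒ 22;  out={6}∪out(22)={6}
  fail(32) 'cdce': from fail(31)=2 chase 'e': 2→11→0 ⇒ 26;  out=∅∪out(26)=∅
  fail(9) 'bacdb': from fail(8)=30 chase 'b': 30→1 ⇒ 22;  out=∅∪out(22)=∅
  fail(15) 'ccdce': from fail(14)=31 chase 'e': 31 ⇒ 32;  out=∅∪out(32)=∅
  fail(20) 'bdabe': from fail(19)=5 chase 'e': 5→0 ⇒ 26;  out=∅∪out(26)=∅
  fail(33) 'cdcea': from fail(32)=26 chase 'a': 26→0 ⇒ 25;  out={7}∪out(25)={5,7}
  fail(10) 'bacdba': from fail(9)=22 chase 'a': 22→5 ⇒ 6;  out={1}∪out(6)={1,5}
  fail(16) 'ccdcea': from fail(15)=32 chase 'a': 32 ⇒ 33;  out={2}∪out(33)={2,5,7}
  fail(21) 'bdabea': from fail(20)=26 chase 'a': 26→0 ⇒ 25;  out={3}∪out(25)={3,5}

Run:
[0] read 'e'  n0⇒n26
[1] read 'b'  n26⇒n5 ·f
[2] read 'a'  n5⇒n6  emit P5@[2:2]
[3] read 'c'  n6⇒n7
[4] read 'd'  n7⇒n8
[5] read 'b'  n8⇒n9
[6] read 'a'  n9⇒n10  emit P1@[1:6],P5@[6:6]
[7] read 'c'  n10⇒n7 ·f
[8] read 'c'  n7⇒n12 ·f
[9] read 'a'  n12⇒n25 ·f  emit P5@[9:9]
[10] read 'b'  n25⇒n5 ·f
[11] read 'c'  n5⇒n11 ·f
[12] read 'c'  n11⇒n12
[13] read 'd'  n12⇒n13
[14] read 'c'  n13⇒n14
[15] read 'e'  n14⇒n15
[16] read 'a'  n15⇒n16  emit P2@[11:16],P5@[16:16],P7@[12:16]
[17] read 'e'  n16⇒n26 ·f
[18] read 'e'  n26⇒n26 ·f
[19] read 'c'  n26⇒n27
[20] read 'd'  n27⇒n28
[21] read 'c'  n28⇒n31 ·f
[22] read 'e'  n31⇒n32
[23] read 'a'  n32⇒n33  emit P5@[23:23],P7@[19:23]
[24] read 'c'  n33⇒n11 ·f
[25] read 'c'  n11⇒n12
[26] read 'd'  n12⇒n13
[27] read 'c'  n13⇒n14
[28] read 'e'  n14⇒n15
[29] read 'a'  n15⇒n16  emit P2@[24:29],P5@[29:29],P7@[25:29]
[30] read 'c'  n16⇒n11 ·f
[31] read 'd'  n11⇒n30
[32] read 'c'  n30⇒n31
[33] read 'a'  n31⇒n25 ·f  emit P5@[33:33]
[34] read 'd'  n25⇒n1 ·f
[35] read 'c'  n1⇒n2
[36] read 'c'  n2⇒n3
[37] read 'c'  n3⇒n4  emit P0@[34:37]
[38] read 'b'  n4⇒n5 ·f

Result: [[2,5],[6,1],[6,5],[9,5],[16,2],[16,5],[16,7],[23,5],[23,7],[29,2],[29,5],[29,7],[33,5],[37,0]]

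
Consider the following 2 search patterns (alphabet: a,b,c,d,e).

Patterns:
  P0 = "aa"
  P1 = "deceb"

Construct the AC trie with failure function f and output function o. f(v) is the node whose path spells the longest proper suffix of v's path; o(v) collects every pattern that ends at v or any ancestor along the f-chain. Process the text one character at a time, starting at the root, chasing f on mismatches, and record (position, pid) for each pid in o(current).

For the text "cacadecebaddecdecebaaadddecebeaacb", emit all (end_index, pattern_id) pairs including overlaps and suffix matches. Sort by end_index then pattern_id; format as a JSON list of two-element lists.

Build:
Trie nodes:
  0='ε' goto a→1 d→3
  1='a' goto a→2
  2='aa' goto ·  ←P0
  3='d' goto e→4
  4='de' goto c→5
  5='dec' goto e→6
  6='dece' goto b→7
  7='deceb' goto ·  ←P1

Failure links (BFS by depth):
  fail(1) 'a': from fail(0)=0 chase 'a': 0 ⇒ 0;  out=∅∪out(0)=∅
  fail(3) 'd': from fail(0)=0 chase 'd': 0 ⇒ 0;  out=∅∪out(0)=∅
  fail(2) 'aa': from fail(1)=0 chase 'a': 0 ⇒ 1;  out={0}∪out(1)={0}
  fail(4) 'de': from fail(3)=0 chase 'e': 0 ⇒ 0;  out=∅∪out(0)=∅
  fail(5) 'dec': from fail(4)=0 chase 'c': 0 ⇒ 0;  out=∅∪out(0)=∅
  fail(6) 'dece': from fail(5)=0 chase 'e': 0 ⇒ 0;  out=∅∪out(0)=∅
  fail(7) 'deceb': from fail(6)=0 chase 'b': 0 ⇒ 0;  out={1}∪out(0)={1}

Text stream:
pos 0 'c': at 0
pos 1 'a': at 1
pos 2 'c': at 0 (via fail)
pos 3 'a': at 1
pos 4 'd': at 3 (via fail)
pos 5 'e': at 4
pos 6 'c': at 5
pos 7 'e': at 6
pos 8 'b': at 7  emit P1@[4:8]
pos 9 'a': at 1 (via fail)
pos 10 'd': at 3 (via fail)
pos 11 'd': at 3 (via fail)
pos 12 'e': at 4
pos 13 'c': at 5
pos 14 'd': at 3 (via fail)
pos 15 'e': at 4
pos 16 'c': at 5
pos 17 'e': at 6
pos 18 'b': at 7  emit P1@[14:18]
pos 19 'a': at 1 (via fail)
pos 20 'a': at 2  emit P0@[19:20]
pos 21 'a': at 2 (via fail)  emit P0@[20:21]
pos 22 'd': at 3 (via fail)
pos 23 'd': at 3 (via fail)
pos 24 'd': at 3 (via fail)
pos 25 'e': at 4
pos 26 'c': at 5
pos 27 'e': at 6
pos 28 'b': at 7  emit P1@[24:28]
pos 29 'e': at 0 (via fail)
pos 30 'a': at 1
pos 31 'a': at 2  emit P0@[30:31]
pos 32 'c': at 0 (via fail)
pos 33 'b': at 0

Matches: [[8,1],[18,1],[20,0],[21,0],[28,1],[31,0]]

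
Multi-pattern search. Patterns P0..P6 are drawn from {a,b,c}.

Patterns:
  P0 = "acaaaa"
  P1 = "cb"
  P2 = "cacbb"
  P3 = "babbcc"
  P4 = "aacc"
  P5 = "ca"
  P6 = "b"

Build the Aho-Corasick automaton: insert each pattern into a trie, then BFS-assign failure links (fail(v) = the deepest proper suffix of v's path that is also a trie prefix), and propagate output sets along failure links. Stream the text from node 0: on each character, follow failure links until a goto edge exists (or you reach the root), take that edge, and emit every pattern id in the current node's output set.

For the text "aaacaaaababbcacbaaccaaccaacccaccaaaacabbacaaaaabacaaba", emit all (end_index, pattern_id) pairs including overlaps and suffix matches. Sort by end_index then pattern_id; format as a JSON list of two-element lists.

Build automaton:
Trie nodes:
  0='ε' goto a→1 b→13 c→7
  1='a' goto a→19 c→2
  2='ac' goto a→3
  3='aca' goto a→4
  4='acaa' goto a→5
  5='acaaa' goto a→6
  6='acaaaa' goto ·  [P0 ends]
  7='c' goto a→9 b→8
  8='cb' goto ·  [P1 ends]
  9='ca' goto c→10  [P5 ends]
  10='cac' goto b→11
  11='cacb' goto b→12
  12='cacbb' goto ·  [P2 ends]
  13='b' goto a→14  [P6 ends]
  14='ba' goto b→15
  15='bab' goto b→16
  16='babb' goto c→17
  17='babbc' goto c→18
  18='babbcc' goto ·  [P3 ends]
  19='aa' goto c→20
  20='aac' goto c→21
  21='aacc' goto ·  [P4 ends]

BFS fail/out derivation:
  fail(1) 'a': from fail(0)=0 chase 'a': 0 ⇒ 0;  out=∅∪out(0)=∅
  fail(7) 'c': from fail(0)=0 chase 'c': 0 ⇒ 0;  out=∅∪out(0)=∅
  fail(13) 'b': from fail(0)=0 chase 'b': 0 ⇒ 0;  out={6}∪out(0)={6}
  fail(2) 'ac': from fail(1)=0 chase 'c': 0 ⇒ 7;  out=∅∪out(7)=∅
  fail(8) 'cb': from fail(7)=0 chase 'b': 0 ⇒ 13;  out={1}∪out(13)={1,6}
  fail(9) 'ca': from fail(7)=0 chase 'a': 0 ⇒ 1;  out={5}∪out(1)={5}
  fail(14) 'ba': from fail(13)=0 chase 'a': 0 ⇒ 1;  out=∅∪out(1)=∅
  fail(19) 'aa': from fail(1)=0 chase 'a': 0 ⇒ 1;  out=∅∪out(1)=∅
  fail(3) 'aca': from fail(2)=7 chase 'a': 7 ⇒ 9;  out=∅∪out(9)={5}
  fail(10) 'cac': from fail(9)=1 chase 'c': 1 ⇒ 2;  out=∅∪out(2)=∅
  fail(15) 'bab': from fail(14)=1 chase 'b': 1→0 ⇒ 13;  out=∅∪out(13)={6}
  fail(20) 'aac': from fail(19)=1 chase 'c': 1 ⇒ 2;  out=∅∪out(2)=∅
  fail(4) 'acaa': from fail(3)=9 chase 'a': 9→1 ⇒ 19;  out=∅∪out(19)=∅
  fail(11) 'cacb': from fail(10)=2 chase 'b': 2→7 ⇒ 8;  out=∅∪out(8)={1,6}
  fail(16) 'babb': from fail(15)=13 chase 'b': 13→0 ⇒ 13;  out=∅∪out(13)={6}
  fail(21) 'aacc': from fail(20)=2 chase 'c': 2→7→0 ⇒ 7;  out={4}∪out(7)={4}
  fail(5) 'acaaa': from fail(4)=19 chase 'a': 19→1 ⇒ 19;  out=∅∪out(19)=∅
  fail(12) 'cacbb': from fail(11)=8 chase 'b': 8→13→0 ⇒ 13;  out={2}∪out(13)={2,6}
  fail(17) 'babbc': from fail(16)=13 chase 'c': 13→0 ⇒ 7;  out=∅∪out(7)=∅
  fail(6) 'acaaaa': from fail(5)=19 chase 'a': 19→1 ⇒ 19;  out={0}∪out(19)={0}
  fail(18) 'babbcc': from fail(17)=7 chase 'c': 7→0 ⇒ 7;  out={3}∪out(7)={3}

Text stream:
[0] read 'a'  n0⇒n1
[1] read 'a'  n1⇒n19
[2] read 'a'  n19⇒n19 ·f
[3] read 'c'  n19⇒n20
[4] read 'a'  n20⇒n3 ·f  → match P5@[3:4]
[5] read 'a'  n3⇒n4
[6] read 'a'  n4⇒n5
[7] read 'a'  n5⇒n6  → match P0@[2:7]
[8] read 'b'  n6⇒n13 ·f  → match P6@[8:8]
[9] read 'a'  n13⇒n14
[10] read 'b'  n14⇒n15  → match P6@[10:10]
[11] read 'b'  n15⇒n16  → match P6@[11:11]
[12] read 'c'  n16⇒n17
[13] read 'a'  n17⇒n9 ·f  → match P5@[12:13]
[14] read 'c'  n9⇒n10
[15] read 'b'  n10⇒n11  → match P1@[14:15],P6@[15:15]
[16] read 'a'  n11⇒n14 ·f
[17] read 'a'  n14⇒n19 ·f
[18] read 'c'  n19⇒n20
[19] read 'c'  n20⇒n21  → match P4@[16:19]
[20] read 'a'  n21⇒n9 ·f  → match P5@[19:20]
[21] read 'a'  n9⇒n19 ·f
[22] read 'c'  n19⇒n20
[23] read 'c'  n20⇒n21  → match P4@[20:23]
[24] read 'a'  n21⇒n9 ·f  → match P5@[23:24]
[25] read 'a'  n9⇒n19 ·f
[26] read 'c'  n19⇒n20
[27] read 'c'  n20⇒n21  → match P4@[24:27]
[28] read 'c'  n21⇒n7 ·f
[29] read 'a'  n7⇒n9  → match P5@[28:29]
[30] read 'c'  n9⇒n10
[31] read 'c'  n10⇒n7 ·f
[32] read 'a'  n7⇒n9  → match P5@[31:32]
[33] read 'a'  n9⇒n19 ·f
[34] read 'a'  n19⇒n19 ·f
[35] read 'a'  n19⇒n19 ·f
[36] read 'c'  n19⇒n20
[37] read 'a'  n20⇒n3 ·f  → match P5@[36:37]
[38] read 'b'  n3⇒n13 ·f  → match P6@[38:38]
[39] read 'b'  n13⇒n13 ·f  → match P6@[39:39]
[40] read 'a'  n13⇒n14
[41] read 'c'  n14⇒n2 ·f
[42] read 'a'  n2⇒n3  → match P5@[41:42]
[43] read 'a'  n3⇒n4
[44] read 'a'  n4⇒n5
[45] read 'a'  n5⇒n6  → match P0@[40:45]
[46] read 'a'  n6⇒n19 ·f
[47] read 'b'  n19⇒n13 ·f  → match P6@[47:47]
[48] read 'a'  n13⇒n14
[49] read 'c'  n14⇒n2 ·f
[50] read 'a'  n2⇒n3  → match P5@[49:50]
[51] read 'a'  n3⇒n4
[52] read 'b'  n4⇒n13 ·f  → match P6@[52:52]
[53] read 'a'  n13⇒n14

All matches (sorted): [[4,5],[7,0],[8,6],[10,6],[11,6],[13,5],[15,1],[15,6],[19,4],[20,5],[23,4],[24,5],[27,4],[29,5],[32,5],[37,5],[38,6],[39,6],[42,5],[45,0],[47,6],[50,5],[52,6]]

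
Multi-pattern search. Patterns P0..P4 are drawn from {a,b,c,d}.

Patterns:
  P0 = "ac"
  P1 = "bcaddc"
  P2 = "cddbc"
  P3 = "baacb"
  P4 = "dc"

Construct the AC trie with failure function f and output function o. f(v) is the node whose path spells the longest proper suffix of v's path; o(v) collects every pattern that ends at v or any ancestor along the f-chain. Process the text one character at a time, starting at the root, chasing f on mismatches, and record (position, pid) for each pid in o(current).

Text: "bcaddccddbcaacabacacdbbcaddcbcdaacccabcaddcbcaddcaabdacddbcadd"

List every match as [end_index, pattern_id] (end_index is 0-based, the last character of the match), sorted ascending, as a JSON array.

Construct AC machine:
Trie (insert patterns):
  n0 'ε': a→1 b→3 c→9 d→18
  n1 'a': c→2
  n2 'ac': ·  [P0 ends]
  n3 'b': a→14 c→4
  n4 'bc': a→5
  n5 'bca': d→6
  n6 'bcad': d→7
  n7 'bcadd': c→8
  n8 'bcaddc': ·  [P1 ends]
  n9 'c': d→10
  n10 'cd': d→11
  n11 'cdd': b→12
  n12 'cddb': c→13
  n13 'cddbc': ·  [P2 ends]
  n14 'ba': a→15
  n15 'baa': c→16
  n16 'baac': b→17
  n17 'baacb': ·  [P3 ends]
  n18 'd': c→19
  n19 'dc': ·  [P4 ends]

BFS fail/out derivation:
  fail(1) 'a': from fail(0)=0 chase 'a': 0 ⇒ 0;  out=∅∪out(0)=∅
  fail(3) 'b': from fail(0)=0 chase 'b': 0 ⇒ 0;  out=∅∪out(0)=∅
  fail(9) 'c': from fail(0)=0 chase 'c': 0 ⇒ 0;  out=∅∪out(0)=∅
  fail(18) 'd': from fail(0)=0 chase 'd': 0 ⇒ 0;  out=∅∪out(0)=∅
  fail(2) 'ac': from fail(1)=0 chase 'c': 0 ⇒ 9;  out={0}∪out(9)={0}
  fail(4) 'bc': from fail(3)=0 chase 'c': 0 ⇒ 9;  out=∅∪out(9)=∅
  fail(10) 'cd': from fail(9)=0 chase 'd': 0 ⇒ 18;  out=∅∪out(18)=∅
  fail(14) 'ba': from fail(3)=0 chase 'a': 0 ⇒ 1;  out=∅∪out(1)=∅
  fail(19) 'dc': from fail(18)=0 chase 'c': 0 ⇒ 9;  out={4}∪out(9)={4}
  fail(5) 'bca': from fail(4)=9 chase 'a': 9→0 ⇒ 1;  out=∅∪out(1)=∅
  fail(11) 'cdd': from fail(10)=18 chase 'd': 18→0 ⇒ 18;  out=∅∪out(18)=∅
  fail(15) 'baa': from fail(14)=1 chase 'a': 1→0 ⇒ 1;  out=∅∪out(1)=∅
  fail(6) 'bcad': from fail(5)=1 chase 'd': 1→0 ⇒ 18;  out=∅∪out(18)=∅
  fail(12) 'cddb': from fail(11)=18 chase 'b': 18→0 ⇒ 3;  out=∅∪out(3)=∅
  fail(16) 'baac': from fail(15)=1 chase 'c': 1 ⇒ 2;  out=∅∪out(2)={0}
  fail(7) 'bcadd': from fail(6)=18 chase 'd': 18→0 ⇒ 18;  out=∅∪out(18)=∅
  fail(13) 'cddbc': from fail(12)=3 chase 'c': 3 ⇒ 4;  out={2}∪out(4)={2}
  fail(17) 'baacb': from fail(16)=2 chase 'b': 2→9→0 ⇒ 3;  out={3}∪out(3)={3}
  fail(8) 'bcaddc': from fail(7)=18 chase 'c': 18 ⇒ 19;  out={1}∪out(19)={1,4}

Text stream:
pos 0 'b': at 3
pos 1 'c': at 4
pos 2 'a': at 5
pos 3 'd': at 6
pos 4 'd': at 7
pos 5 'c': at 8  emit P1@[0:5],P4@[4:5]
pos 6 'c': at 9 (via fail)
pos 7 'd': at 10
pos 8 'd': at 11
pos 9 'b': at 12
pos 10 'c': at 13  emit P2@[6:10]
pos 11 'a': at 5 (via fail)
pos 12 'a': at 1 (via fail)
pos 13 'c': at 2  emit P0@[12:13]
pos 14 'a': at 1 (via fail)
pos 15 'b': at 3 (via fail)
pos 16 'a': at 14
pos 17 'c': at 2 (via fail)  emit P0@[16:17]
pos 18 'a': at 1 (via fail)
pos 19 'c': at 2  emit P0@[18:19]
pos 20 'd': at 10 (via fail)
pos 21 'b': at 3 (via fail)
pos 22 'b': at 3 (via fail)
pos 23 'c': at 4
pos 24 'a': at 5
pos 25 'd': at 6
pos 26 'd': at 7
pos 27 'c': at 8  emit P1@[22:27],P4@[26:27]
pos 28 'b': at 3 (via fail)
pos 29 'c': at 4
pos 30 'd': at 10 (via fail)
pos 31 'a': at 1 (via fail)
pos 32 'a': at 1 (via fail)
pos 33 'c': at 2  emit P0@[32:33]
pos 34 'c': at 9 (via fail)
pos 35 'c': at 9 (via fail)
pos 36 'a': at 1 (via fail)
pos 37 'b': at 3 (via fail)
pos 38 'c': at 4
pos 39 'a': at 5
pos 40 'd': at 6
pos 41 'd': at 7
pos 42 'c': at 8  emit P1@[37:42],P4@[41:42]
pos 43 'b': at 3 (via fail)
pos 44 'c': at 4
pos 45 'a': at 5
pos 46 'd': at 6
pos 47 'd': at 7
pos 48 'c': at 8  emit P1@[43:48],P4@[47:48]
pos 49 'a': at 1 (via fail)
pos 50 'a': at 1 (via fail)
pos 51 'b': at 3 (via fail)
pos 52 'd': at 18 (via fail)
pos 53 'a': at 1 (via fail)
pos 54 'c': at 2  emit P0@[53:54]
pos 55 'd': at 10 (via fail)
pos 56 'd': at 11
pos 57 'b': at 12
pos 58 'c': at 13  emit P2@[54:58]
pos 59 'a': at 5 (via fail)
pos 60 'd': at 6
pos 61 'd': at 7

All matches (sorted): [[5,1],[5,4],[10,2],[13,0],[17,0],[19,0],[27,1],[27,4],[33,0],[42,1],[42,4],[48,1],[48,4],[54,0],[58,2]]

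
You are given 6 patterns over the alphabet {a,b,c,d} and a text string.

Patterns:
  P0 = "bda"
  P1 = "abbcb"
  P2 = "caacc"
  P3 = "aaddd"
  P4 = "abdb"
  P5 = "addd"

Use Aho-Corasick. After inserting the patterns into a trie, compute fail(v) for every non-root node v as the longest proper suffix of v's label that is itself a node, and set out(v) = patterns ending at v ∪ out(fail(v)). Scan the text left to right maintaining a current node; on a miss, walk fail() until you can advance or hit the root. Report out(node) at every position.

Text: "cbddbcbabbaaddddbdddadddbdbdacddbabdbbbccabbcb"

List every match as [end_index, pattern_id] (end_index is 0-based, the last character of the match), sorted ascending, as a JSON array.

Construct AC machine:
Trie (insert patterns):
  n0 'ε': a→4 b→1 c→9
  n1 'b': d→2
  n2 'bd': a→3
  n3 'bda': ·  ←P0
  n4 'a': a→14 b→5 d→20
  n5 'ab': b→6 d→18
  n6 'abb': c→7
  n7 'abbc': b→8
  n8 'abbcb': ·  ←P1
  n9 'c': a→10
  n10 'ca': a→11
  n11 'caa': c→12
  n12 'caac': c→13
  n13 'caacc': ·  ←P2
  n14 'aa': d→15
  n15 'aad': d→16
  n16 'aadd': d→17
  n17 'aaddd': ·  ←P3
  n18 'abd': b→19
  n19 'abdb': ·  ←P4
  n20 'ad': d→21
  n21 'add': d→22
  n22 'addd': ·  ←P5

BFS fail/out derivation:
  fail(1) 'b': from fail(0)=0 chase 'b': 0 ⇒ 0;  out=∅∪out(0)=∅
  fail(4) 'a': from fail(0)=0 chase 'a': 0 ⇒ 0;  out=∅∪out(0)=∅
  fail(9) 'c': from fail(0)=0 chase 'c': 0 ⇒ 0;  out=∅∪out(0)=∅
  fail(2) 'bd': from fail(1)=0 chase 'd': 0 ⇒ 0;  out=∅∪out(0)=∅
  fail(5) 'ab': from fail(4)=0 chase 'b': 0 ⇒ 1;  out=∅∪out(1)=∅
  fail(10) 'ca': from fail(9)=0 chase 'a': 0 ⇒ 4;  out=∅∪out(4)=∅
  fail(14) 'aa': from fail(4)=0 chase 'a': 0 ⇒ 4;  out=∅∪out(4)=∅
  fail(20) 'ad': from fail(4)=0 chase 'd': 0 ⇒ 0;  out=∅∪out(0)=∅
  fail(3) 'bda': from fail(2)=0 chase 'a': 0 ⇒ 4;  out={0}∪out(4)={0}
  fail(6) 'abb': from fail(5)=1 chase 'b': 1→0 ⇒ 1;  out=∅∪out(1)=∅
  fail(11) 'caa': from fail(10)=4 chase 'a': 4 ⇒ 14;  out=∅∪out(14)=∅
  fail(15) 'aad': from fail(14)=4 chase 'd': 4 ⇒ 20;  out=∅∪out(20)=∅
  fail(18) 'abd': from fail(5)=1 chase 'd': 1 ⇒ 2;  out=∅∪out(2)=∅
  fail(21) 'add': from fail(20)=0 chase 'd': 0 ⇒ 0;  out=∅∪out(0)=∅
  fail(7) 'abbc': from fail(6)=1 chase 'c': 1→0 ⇒ 9;  out=∅∪out(9)=∅
  fail(12) 'caac': from fail(11)=14 chase 'c': 14→4→0 ⇒ 9;  out=∅∪out(9)=∅
  fail(16) 'aadd': from fail(15)=20 chase 'd': 20 ⇒ 21;  out=∅∪out(21)=∅
  fail(19) 'abdb': from fail(18)=2 chase 'b': 2→0 ⇒ 1;  out={4}∪out(1)={4}
  fail(22) 'addd': from fail(21)=0 chase 'd': 0 ⇒ 0;  out={5}∪out(0)={5}
  fail(8) 'abbcb': from fail(7)=9 chase 'b': 9→0 ⇒ 1;  out={1}∪out(1)={1}
  fail(13) 'caacc': from fail(12)=9 chase 'c': 9→0 ⇒ 9;  out={2}∪out(9)={2}
  fail(17) 'aaddd': from fail(16)=21 chase 'd': 21 ⇒ 22;  out={3}∪out(22)={3,5}

Run:
i=0 'c': node 0→9
i=1 'b': node 9→1 (via fail)
i=2 'd': node 1→2
i=3 'd': node 2→0 (via fail)
i=4 'b': node 0→1
i=5 'c': node 1→9 (via fail)
i=6 'b': node 9→1 (via fail)
i=7 'a': node 1→4 (via fail)
i=8 'b': node 4→5
i=9 'b': node 5→6
i=10 'a': node 6→4 (via fail)
i=11 'a': node 4→14
i=12 'd': node 14→15
i=13 'd': node 15→16
i=14 'd': node 16→17  emit P3@[10:14],P5@[11:14]
i=15 'd': node 17→0 (via fail)
i=16 'b': node 0→1
i=17 'd': node 1→2
i=18 'd': node 2→0 (via fail)
i=19 'd': node 0→0
i=20 'a': node 0→4
i=21 'd': node 4→20
i=22 'd': node 20→21
i=23 'd': node 21→22  emit P5@[20:23]
i=24 'b': node 22→1 (via fail)
i=25 'd': node 1→2
i=26 'b': node 2→1 (via fail)
i=27 'd': node 1→2
i=28 'a': node 2→3  emit P0@[26:28]
i=29 'c': node 3→9 (via fail)
i=30 'd': node 9→0 (via fail)
i=31 'd': node 0→0
i=32 'b': node 0→1
i=33 'a': node 1→4 (via fail)
i=34 'b': node 4→5
i=35 'd': node 5→18
i=36 'b': node 18→19  emit P4@[33:36]
i=37 'b': node 19→1 (via fail)
i=38 'b': node 1→1 (via fail)
i=39 'c': node 1→9 (via fail)
i=40 'c': node 9→9 (via fail)
i=41 'a': node 9→10
i=42 'b': node 10→5 (via fail)
i=43 'b': node 5→6
i=44 'c': node 6→7
i=45 'b': node 7→8  emit P1@[41:45]

Matches: [[14,3],[14,5],[23,5],[28,0],[36,4],[45,1]]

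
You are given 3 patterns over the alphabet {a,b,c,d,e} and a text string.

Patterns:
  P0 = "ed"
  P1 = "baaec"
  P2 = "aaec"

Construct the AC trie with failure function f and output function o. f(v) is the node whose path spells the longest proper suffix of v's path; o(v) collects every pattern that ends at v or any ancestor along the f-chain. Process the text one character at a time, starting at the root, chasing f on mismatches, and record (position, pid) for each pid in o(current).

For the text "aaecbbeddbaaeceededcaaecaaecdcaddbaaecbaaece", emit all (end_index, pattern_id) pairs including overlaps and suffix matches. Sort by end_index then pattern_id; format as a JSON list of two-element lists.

Construct AC machine:
Trie (insert patterns):
  0='ε' goto a→8 b→3 e→1
  1='e' goto d→2
  2='ed' goto ·  ←P0
  3='b' goto a→4
  4='ba' goto a→5
  5='baa' goto e→6
  6='baae' goto c→7
  7='baaec' goto ·  ←P1
  8='a' goto a→9
  9='aa' goto e→10
  10='aae' goto c→11
  11='aaec' goto ·  ←P2

Failure links (BFS by depth):
  fail(1) 'e': from fail(0)=0 chase 'e': 0 ⇒ 0;  out=∅∪out(0)=∅
  fail(3) 'b': from fail(0)=0 chase 'b': 0 ⇒ 0;  out=∅∪out(0)=∅
  fail(8) 'a': from fail(0)=0 chase 'a': 0 ⇒ 0;  out=∅∪out(0)=∅
  fail(2) 'ed': from fail(1)=0 chase 'd': 0 ⇒ 0;  out={0}∪out(0)={0}
  fail(4) 'ba': from fail(3)=0 chase 'a': 0 ⇒ 8;  out=∅∪out(8)=∅
  fail(9) 'aa': from fail(8)=0 chase 'a': 0 ⇒ 8;  out=∅∪out(8)=∅
  fail(5) 'baa': from fail(4)=8 chase 'a': 8 ⇒ 9;  out=∅∪out(9)=∅
  fail(10) 'aae': from fail(9)=8 chase 'e': 8→0 ⇒ 1;  out=∅∪out(1)=∅
  fail(6) 'baae': from fail(5)=9 chase 'e': 9 ⇒ 10;  out=∅∪out(10)=∅
  fail(11) 'aaec': from fail(10)=1 chase 'c': 1→0 ⇒ 0;  out={2}∪out(0)={2}
  fail(7) 'baaec': from fail(6)=10 chase 'c': 10 ⇒ 11;  out={1}∪out(11)={1,2}

Text stream:
pos 0 'a': at 8
pos 1 'a': at 9
pos 2 'e': at 10
pos 3 'c': at 11  emit P2@[0:3]
pos 4 'b': at 3 ·f
pos 5 'b': at 3 ·f
pos 6 'e': at 1 ·f
pos 7 'd': at 2  emit P0@[6:7]
pos 8 'd': at 0 ·f
pos 9 'b': at 3
pos 10 'a': at 4
pos 11 'a': at 5
pos 12 'e': at 6
pos 13 'c': at 7  emit P1@[9:13],P2@[10:13]
pos 14 'e': at 1 ·f
pos 15 'e': at 1 ·f
pos 16 'd': at 2  emit P0@[15:16]
pos 17 'e': at 1 ·f
pos 18 'd': at 2  emit P0@[17:18]
pos 19 'c': at 0 ·f
pos 20 'a': at 8
pos 21 'a': at 9
pos 22 'e': at 10
pos 23 'c': at 11  emit P2@[20:23]
pos 24 'a': at 8 ·f
pos 25 'a': at 9
pos 26 'e': at 10
pos 27 'c': at 11  emit P2@[24:27]
pos 28 'd': at 0 ·f
pos 29 'c': at 0
pos 30 'a': at 8
pos 31 'd': at 0 ·f
pos 32 'd': at 0
pos 33 'b': at 3
pos 34 'a': at 4
pos 35 'a': at 5
pos 36 'e': at 6
pos 37 'c': at 7  emit P1@[33:37],P2@[34:37]
pos 38 'b': at 3 ·f
pos 39 'a': at 4
pos 40 'a': at 5
pos 41 'e': at 6
pos 42 'c': at 7  emit P1@[38:42],P2@[39:42]
pos 43 'e': at 1 ·f

Result: [[3,2],[7,0],[13,1],[13,2],[16,0],[18,0],[23,2],[27,2],[37,1],[37,2],[42,1],[42,2]]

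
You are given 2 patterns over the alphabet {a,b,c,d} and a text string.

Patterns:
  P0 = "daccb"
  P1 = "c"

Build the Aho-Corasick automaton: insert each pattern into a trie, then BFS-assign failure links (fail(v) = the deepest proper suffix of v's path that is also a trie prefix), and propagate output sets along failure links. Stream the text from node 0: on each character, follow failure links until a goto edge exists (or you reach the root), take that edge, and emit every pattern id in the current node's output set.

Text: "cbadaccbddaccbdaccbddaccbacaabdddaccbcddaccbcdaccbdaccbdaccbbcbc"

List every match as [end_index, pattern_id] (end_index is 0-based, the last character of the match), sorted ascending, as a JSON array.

Build automaton:
Trie (insert patterns):
  0='ε' goto c→6 d→1
  1='d' goto a→2
  2='da' goto c→3
  3='dac' goto c→4
  4='dacc' goto b→5
  5='daccb' goto ·  ←P0
  6='c' goto ·  ←P1

BFS fail/out derivation:
  n1('d'): parent n0 fail=0; on 'd' 0 → fail=0;  out ∅∪∅=∅
  n6('c'): parent n0 fail=0; on 'c' 0 → fail=0;  out {1}∪∅={1}
  n2('da'): parent n1 fail=0; on 'a' 0 → fail=0;  out ∅∪∅=∅
  n3('dac'): parent n2 fail=0; on 'c' 0 → fail=6;  out ∅∪{1}={1}
  n4('dacc'): parent n3 fail=6; on 'c' 6→0 → fail=6;  out ∅∪{1}={1}
  n5('daccb'): parent n4 fail=6; on 'b' 6→0 → fail=0;  out {0}∪∅={0}

Scan:
[0] read 'c'  n0⇒n6  → match P1@[0:0]
[1] read 'b'  n6⇒n0 ·f
[2] read 'a'  n0⇒n0
[3] read 'd'  n0⇒n1
[4] read 'a'  n1⇒n2
[5] read 'c'  n2⇒n3  → match P1@[5:5]
[6] read 'c'  n3⇒n4  → match P1@[6:6]
[7] read 'b'  n4⇒n5  → match P0@[3:7]
[8] read 'd'  n5⇒n1 ·f
[9] read 'd'  n1⇒n1 ·f
[10] read 'a'  n1⇒n2
[11] read 'c'  n2⇒n3  → match P1@[11:11]
[12] read 'c'  n3⇒n4  → match P1@[12:12]
[13] read 'b'  n4⇒n5  → match P0@[9:13]
[14] read 'd'  n5⇒n1 ·f
[15] read 'a'  n1⇒n2
[16] read 'c'  n2⇒n3  → match P1@[16:16]
[17] read 'c'  n3⇒n4  → match P1@[17:17]
[18] read 'b'  n4⇒n5  → match P0@[14:18]
[19] read 'd'  n5⇒n1 ·f
[20] read 'd'  n1⇒n1 ·f
[21] read 'a'  n1⇒n2
[22] read 'c'  n2⇒n3  → match P1@[22:22]
[23] read 'c'  n3⇒n4  → match P1@[23:23]
[24] read 'b'  n4⇒n5  → match P0@[20:24]
[25] read 'a'  n5⇒n0 ·f
[26] read 'c'  n0⇒n6  → match P1@[26:26]
[27] read 'a'  n6⇒n0 ·f
[28] read 'a'  n0⇒n0
[29] read 'b'  n0⇒n0
[30] read 'd'  n0⇒n1
[31] read 'd'  n1⇒n1 ·f
[32] read 'd'  n1⇒n1 ·f
[33] read 'a'  n1⇒n2
[34] read 'c'  n2⇒n3  → match P1@[34:34]
[35] read 'c'  n3⇒n4  → match P1@[35:35]
[36] read 'b'  n4⇒n5  → match P0@[32:36]
[37] read 'c'  n5⇒n6 ·f  → match P1@[37:37]
[38] read 'd'  n6⇒n1 ·f
[39] read 'd'  n1⇒n1 ·f
[40] read 'a'  n1⇒n2
[41] read 'c'  n2⇒n3  → match P1@[41:41]
[42] read 'c'  n3⇒n4  → match P1@[42:42]
[43] read 'b'  n4⇒n5  → match P0@[39:43]
[44] read 'c'  n5⇒n6 ·f  → match P1@[44:44]
[45] read 'd'  n6⇒n1 ·f
[46] read 'a'  n1⇒n2
[47] read 'c'  n2⇒n3  → match P1@[47:47]
[48] read 'c'  n3⇒n4  → match P1@[48:48]
[49] read 'b'  n4⇒n5  → match P0@[45:49]
[50] read 'd'  n5⇒n1 ·f
[51] read 'a'  n1⇒n2
[52] read 'c'  n2⇒n3  → match P1@[52:52]
[53] read 'c'  n3⇒n4  → match P1@[53:53]
[54] read 'b'  n4⇒n5  → match P0@[50:54]
[55] read 'd'  n5⇒n1 ·f
[56] read 'a'  n1⇒n2
[57] read 'c'  n2⇒n3  → match P1@[57:57]
[58] read 'c'  n3⇒n4  → match P1@[58:58]
[59] read 'b'  n4⇒n5  → match P0@[55:59]
[60] read 'b'  n5⇒n0 ·f
[61] read 'c'  n0⇒n6  → match P1@[61:61]
[62] read 'b'  n6⇒n0 ·f
[63] read 'c'  n0⇒n6  → match P1@[63:63]

All matches (sorted): [[0,1],[5,1],[6,1],[7,0],[11,1],[12,1],[13,0],[16,1],[17,1],[18,0],[22,1],[23,1],[24,0],[26,1],[34,1],[35,1],[36,0],[37,1],[41,1],[42,1],[43,0],[44,1],[47,1],[48,1],[49,0],[52,1],[53,1],[54,0],[57,1],[58,1],[59,0],[61,1],[63,1]]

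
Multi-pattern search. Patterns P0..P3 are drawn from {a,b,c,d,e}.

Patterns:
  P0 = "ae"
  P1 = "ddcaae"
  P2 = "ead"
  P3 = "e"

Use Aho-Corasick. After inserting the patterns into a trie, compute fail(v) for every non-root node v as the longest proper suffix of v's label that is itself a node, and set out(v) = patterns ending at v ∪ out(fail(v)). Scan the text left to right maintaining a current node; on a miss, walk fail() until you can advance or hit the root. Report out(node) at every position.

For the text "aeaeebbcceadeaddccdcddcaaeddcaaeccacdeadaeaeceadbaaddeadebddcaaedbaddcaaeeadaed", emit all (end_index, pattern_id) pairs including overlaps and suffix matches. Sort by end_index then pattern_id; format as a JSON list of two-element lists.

Build automaton:
Trie (insert patterns):
  n0 'ε': a→1 d→3 e→9
  n1 'a': e→2
  n2 'ae': ·  ←P0
  n3 'd': d→4
  n4 'dd': c→5
  n5 'ddc': a→6
  n6 'ddca': a→7
  n7 'ddcaa': e→8
  n8 'ddcaae': ·  ←P1
  n9 'e': a→10  ←P3
  n10 'ea': d→11
  n11 'ead': ·  ←P2

BFS fail/out derivation:
  n1('a'): parent n0 fail=0; on 'a' 0 → fail=0;  out ∅∪∅=∅
  n3('d'): parent n0 fail=0; on 'd' 0 → fail=0;  out ∅∪∅=∅
  n9('e'): parent n0 fail=0; on 'e' 0 → fail=0;  out {3}∪∅={3}
  n2('ae'): parent n1 fail=0; on 'e' 0 → fail=9;  out {0}∪{3}={0,3}
  n4('dd'): parent n3 fail=0; on 'd' 0 → fail=3;  out ∅∪∅=∅
  n10('ea'): parent n9 fail=0; on 'a' 0 → fail=1;  out ∅∪∅=∅
  n5('ddc'): parent n4 fail=3; on 'c' 3→0 → fail=0;  out ∅∪∅=∅
  n11('ead'): parent n10 fail=1; on 'd' 1→0 → fail=3;  out {2}∪∅={2}
  n6('ddca'): parent n5 fail=0; on 'a' 0 → fail=1;  out ∅∪∅=∅
  n7('ddcaa'): parent n6 fail=1; on 'a' 1→0 → fail=1;  out ∅∪∅=∅
  n8('ddcaae'): parent n7 fail=1; on 'e' 1 → fail=2;  out {1}∪{0,3}={0,1,3}

Scan:
[0] read 'a'  n0⇒n1
[1] read 'e'  n1⇒n2  → match P0@[0:1],P3@[1:1]
[2] read 'a'  n2⇒n10 ·f
[3] read 'e'  n10⇒n2 ·f  → match P0@[2:3],P3@[3:3]
[4] read 'e'  n2⇒n9 ·f  → match P3@[4:4]
[5] read 'b'  n9⇒n0 ·f
[6] read 'b'  n0⇒n0
[7] read 'c'  n0⇒n0
[8] read 'c'  n0⇒n0
[9] read 'e'  n0⇒n9  → match P3@[9:9]
[10] read 'a'  n9⇒n10
[11] read 'd'  n10⇒n11  → match P2@[9:11]
[12] read 'e'  n11⇒n9 ·f  → match P3@[12:12]
[13] read 'a'  n9⇒n10
[14] read 'd'  n10⇒n11  → match P2@[12:14]
[15] read 'd'  n11⇒n4 ·f
[16] read 'c'  n4⇒n5
[17] read 'c'  n5⇒n0 ·f
[18] read 'd'  n0⇒n3
[19] read 'c'  n3⇒n0 ·f
[20] read 'd'  n0⇒n3
[21] read 'd'  n3⇒n4
[22] read 'c'  n4⇒n5
[23] read 'a'  n5⇒n6
[24] read 'a'  n6⇒n7
[25] read 'e'  n7⇒n8  → match P0@[24:25],P1@[20:25],P3@[25:25]
[26] read 'd'  n8⇒n3 ·f
[27] read 'd'  n3⇒n4
[28] read 'c'  n4⇒n5
[29] read 'a'  n5⇒n6
[30] read 'a'  n6⇒n7
[31] read 'e'  n7⇒n8  → match P0@[30:31],P1@[26:31],P3@[31:31]
[32] read 'c'  n8⇒n0 ·f
[33] read 'c'  n0⇒n0
[34] read 'a'  n0⇒n1
[35] read 'c'  n1⇒n0 ·f
[36] read 'd'  n0⇒n3
[37] read 'e'  n3⇒n9 ·f  → match P3@[37:37]
[38] read 'a'  n9⇒n10
[39] read 'd'  n10⇒n11  → match P2@[37:39]
[40] read 'a'  n11⇒n1 ·f
[41] read 'e'  n1⇒n2  → match P0@[40:41],P3@[41:41]
[42] read 'a'  n2⇒n10 ·f
[43] read 'e'  n10⇒n2 ·f  → match P0@[42:43],P3@[43:43]
[44] read 'c'  n2⇒n0 ·f
[45] read 'e'  n0⇒n9  → match P3@[45:45]
[46] read 'a'  n9⇒n10
[47] read 'd'  n10⇒n11  → match P2@[45:47]
[48] read 'b'  n11⇒n0 ·f
[49] read 'a'  n0⇒n1
[50] read 'a'  n1⇒n1 ·f
[51] read 'd'  n1⇒n3 ·f
[52] read 'd'  n3⇒n4
[53] read 'e'  n4⇒n9 ·f  → match P3@[53:53]
[54] read 'a'  n9⇒n10
[55] read 'd'  n10⇒n11  → match P2@[53:55]
[56] read 'e'  n11⇒n9 ·f  → match P3@[56:56]
[57] read 'b'  n9⇒n0 ·f
[58] read 'd'  n0⇒n3
[59] read 'd'  n3⇒n4
[60] read 'c'  n4⇒n5
[61] read 'a'  n5⇒n6
[62] read 'a'  n6⇒n7
[63] read 'e'  n7⇒n8  → match P0@[62:63],P1@[58:63],P3@[63:63]
[64] read 'd'  n8⇒n3 ·f
[65] read 'b'  n3⇒n0 ·f
[66] read 'a'  n0⇒n1
[67] read 'd'  n1⇒n3 ·f
[68] read 'd'  n3⇒n4
[69] read 'c'  n4⇒n5
[70] read 'a'  n5⇒n6
[71] read 'a'  n6⇒n7
[72] read 'e'  n7⇒n8  → match P0@[71:72],P1@[67:72],P3@[72:72]
[73] read 'e'  n8⇒n9 ·f  → match P3@[73:73]
[74] read 'a'  n9⇒n10
[75] read 'd'  n10⇒n11  → match P2@[73:75]
[76] read 'a'  n11⇒n1 ·f
[77] read 'e'  n1⇒n2  → match P0@[76:77],P3@[77:77]
[78] read 'd'  n2⇒n3 ·f

Result: [[1,0],[1,3],[3,0],[3,3],[4,3],[9,3],[11,2],[12,3],[14,2],[25,0],[25,1],[25,3],[31,0],[31,1],[31,3],[37,3],[39,2],[41,0],[41,3],[43,0],[43,3],[45,3],[47,2],[53,3],[55,2],[56,3],[63,0],[63,1],[63,3],[72,0],[72,1],[72,3],[73,3],[75,2],[77,0],[77,3]]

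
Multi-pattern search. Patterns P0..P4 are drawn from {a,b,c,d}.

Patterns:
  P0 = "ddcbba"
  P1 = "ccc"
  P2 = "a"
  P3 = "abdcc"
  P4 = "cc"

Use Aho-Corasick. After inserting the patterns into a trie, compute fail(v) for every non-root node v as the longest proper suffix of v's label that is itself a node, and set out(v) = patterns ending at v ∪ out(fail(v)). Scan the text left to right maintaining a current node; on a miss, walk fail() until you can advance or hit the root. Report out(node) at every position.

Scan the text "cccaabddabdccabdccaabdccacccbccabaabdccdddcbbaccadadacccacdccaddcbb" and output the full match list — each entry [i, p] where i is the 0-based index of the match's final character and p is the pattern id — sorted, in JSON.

Build automaton:
Trie (insert patterns):
  n0 'ε': a→10 c→7 d→1
  n1 'd': d→2
  n2 'dd': c→3
  n3 'ddc': b→4
  n4 'ddcb': b→5
  n5 'ddcbb': a→6
  n6 'ddcbba': ·  ←P0
  n7 'c': c→8
  n8 'cc': c→9  ←P4
  n9 'ccc': ·  ←P1
  n10 'a': b→11  ←P2
  n11 'ab': d→12
  n12 'abd': c→13
  n13 'abdc': c→14
  n14 'abdcc': ·  ←P3

Failure links (BFS by depth):
  n1('d'): parent n0 fail=0; on 'd' 0 → fail=0;  out ∅∪∅=∅
  n7('c'): parent n0 fail=0; on 'c' 0 → fail=0;  out ∅∪∅=∅
  n10('a'): parent n0 fail=0; on 'a' 0 → fail=0;  out {2}∪∅={2}
  n2('dd'): parent n1 fail=0; on 'd' 0 → fail=1;  out ∅∪∅=∅
  n8('cc'): parent n7 fail=0; on 'c' 0 → fail=7;  out {4}∪∅={4}
  n11('ab'): parent n10 fail=0; on 'b' 0 → fail=0;  out ∅∪∅=∅
  n3('ddc'): parent n2 fail=1; on 'c' 1→0 → fail=7;  out ∅∪∅=∅
  n9('ccc'): parent n8 fail=7; on 'c' 7 → fail=8;  out {1}∪{4}={1,4}
  n12('abd'): parent n11 fail=0; on 'd' 0 → fail=1;  out ∅∪∅=∅
  n4('ddcb'): parent n3 fail=7; on 'b' 7→0 → fail=0;  out ∅∪∅=∅
  n13('abdc'): parent n12 fail=1; on 'c' 1→0 → fail=7;  out ∅∪∅=∅
  n5('ddcbb'): parent n4 fail=0; on 'b' 0 → fail=0;  out ∅∪∅=∅
  n14('abdcc'): parent n13 fail=7; on 'c' 7 → fail=8;  out {3}∪{4}={3,4}
  n6('ddcbba'): parent n5 fail=0; on 'a' 0 → fail=10;  out {0}∪{2}={0,2}

Text stream:
[0] read 'c'  n0⇒n7
[1] read 'c'  n7⇒n8  → match P4@[0:1]
[2] read 'c'  n8⇒n9  → match P1@[0:2],P4@[1:2]
[3] read 'a'  n9⇒n10 (via fail)  → match P2@[3:3]
[4] read 'a'  n10⇒n10 (via fail)  → match P2@[4:4]
[5] read 'b'  n10⇒n11
[6] read 'd'  n11⇒n12
[7] read 'd'  n12⇒n2 (via fail)
[8] read 'a'  n2⇒n10 (via fail)  → match P2@[8:8]
[9] read 'b'  n10⇒n11
[10] read 'd'  n11⇒n12
[11] read 'c'  n12⇒n13
[12] read 'c'  n13⇒n14  → match P3@[8:12],P4@[11:12]
[13] read 'a'  n14⇒n10 (via fail)  → match P2@[13:13]
[14] read 'b'  n10⇒n11
[15] read 'd'  n11⇒n12
[16] read 'c'  n12⇒n13
[17] read 'c'  n13⇒n14  → match P3@[13:17],P4@[16:17]
[18] read 'a'  n14⇒n10 (via fail)  → match P2@[18:18]
[19] read 'a'  n10⇒n10 (via fail)  → match P2@[19:19]
[20] read 'b'  n10⇒n11
[21] read 'd'  n11⇒n12
[22] read 'c'  n12⇒n13
[23] read 'c'  n13⇒n14  → match P3@[19:23],P4@[22:23]
[24] read 'a'  n14⇒n10 (via fail)  → match P2@[24:24]
[25] read 'c'  n10⇒n7 (via fail)
[26] read 'c'  n7⇒n8  → match P4@[25:26]
[27] read 'c'  n8⇒n9  → match P1@[25:27],P4@[26:27]
[28] read 'b'  n9⇒n0 (via fail)
[29] read 'c'  n0⇒n7
[30] read 'c'  n7⇒n8  → match P4@[29:30]
[31] read 'a'  n8⇒n10 (via fail)  → match P2@[31:31]
[32] read 'b'  n10⇒n11
[33] read 'a'  n11⇒n10 (via fail)  → match P2@[33:33]
[34] read 'a'  n10⇒n10 (via fail)  → match P2@[34:34]
[35] read 'b'  n10⇒n11
[36] read 'd'  n11⇒n12
[37] read 'c'  n12⇒n13
[38] read 'c'  n13⇒n14  → match P3@[34:38],P4@[37:38]
[39] read 'd'  n14⇒n1 (via fail)
[40] read 'd'  n1⇒n2
[41] read 'd'  n2⇒n2 (via fail)
[42] read 'c'  n2⇒n3
[43] read 'b'  n3⇒n4
[44] read 'b'  n4⇒n5
[45] read 'a'  n5⇒n6  → match P0@[40:45],P2@[45:45]
[46] read 'c'  n6⇒n7 (via fail)
[47] read 'c'  n7⇒n8  → match P4@[46:47]
[48] read 'a'  n8⇒n10 (via fail)  → match P2@[48:48]
[49] read 'd'  n10⇒n1 (via fail)
[50] read 'a'  n1⇒n10 (via fail)  → match P2@[50:50]
[51] read 'd'  n10⇒n1 (via fail)
[52] read 'a'  n1⇒n10 (via fail)  → match P2@[52:52]
[53] read 'c'  n10⇒n7 (via fail)
[54] read 'c'  n7⇒n8  → match P4@[53:54]
[55] read 'c'  n8⇒n9  → match P1@[53:55],P4@[54:55]
[56] read 'a'  n9⇒n10 (via fail)  → match P2@[56:56]
[57] read 'c'  n10⇒n7 (via fail)
[58] read 'd'  n7⇒n1 (via fail)
[59] read 'c'  n1⇒n7 (via fail)
[60] read 'c'  n7⇒n8  → match P4@[59:60]
[61] read 'a'  n8⇒n10 (via fail)  → match P2@[61:61]
[62] read 'd'  n10⇒n1 (via fail)
[63] read 'd'  n1⇒n2
[64] read 'c'  n2⇒n3
[65] read 'b'  n3⇒n4
[66] read 'b'  n4⇒n5

Matches: [[1,4],[2,1],[2,4],[3,2],[4,2],[8,2],[12,3],[12,4],[13,2],[17,3],[17,4],[18,2],[19,2],[23,3],[23,4],[24,2],[26,4],[27,1],[27,4],[30,4],[31,2],[33,2],[34,2],[38,3],[38,4],[45,0],[45,2],[47,4],[48,2],[50,2],[52,2],[54,4],[55,1],[55,4],[56,2],[60,4],[61,2]]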